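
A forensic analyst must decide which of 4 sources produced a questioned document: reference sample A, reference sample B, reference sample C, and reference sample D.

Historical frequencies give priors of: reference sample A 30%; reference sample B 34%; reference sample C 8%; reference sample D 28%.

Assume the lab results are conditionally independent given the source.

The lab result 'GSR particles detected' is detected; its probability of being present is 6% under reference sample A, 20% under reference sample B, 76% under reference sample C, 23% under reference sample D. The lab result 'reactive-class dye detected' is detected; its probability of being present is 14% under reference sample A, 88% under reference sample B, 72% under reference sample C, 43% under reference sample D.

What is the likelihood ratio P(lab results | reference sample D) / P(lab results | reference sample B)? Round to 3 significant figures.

Take the product of per-lab result likelihoods under each hypothesis, then divide.
  reference sample D: 0.23 × 0.43 = 0.0989
  reference sample B: 0.20 × 0.88 = 0.176
Bayes factor = 0.0989 / 0.176 ≈ 0.562

0.562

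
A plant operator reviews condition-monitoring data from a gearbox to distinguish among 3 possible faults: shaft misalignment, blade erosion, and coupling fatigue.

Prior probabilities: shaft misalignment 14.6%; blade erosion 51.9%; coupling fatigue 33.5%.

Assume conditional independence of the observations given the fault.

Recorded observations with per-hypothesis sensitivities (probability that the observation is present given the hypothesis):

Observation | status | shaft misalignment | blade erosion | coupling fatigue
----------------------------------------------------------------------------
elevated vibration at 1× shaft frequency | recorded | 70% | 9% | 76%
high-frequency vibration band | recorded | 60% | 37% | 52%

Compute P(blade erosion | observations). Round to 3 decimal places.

0.082

For each hypothesis, the unnormalized posterior weight is prior × product of the observation likelihoods:
  shaft misalignment: 0.146 × 0.70 × 0.60 = 0.06132
  blade erosion: 0.519 × 0.09 × 0.37 = 0.017283
  coupling fatigue: 0.335 × 0.76 × 0.52 = 0.13239
Normalizing constant Z = 0.06132 + 0.017283 + 0.13239 = 0.21099.
P(blade erosion | evidence) = 0.017283 / 0.21099 ≈ 0.082.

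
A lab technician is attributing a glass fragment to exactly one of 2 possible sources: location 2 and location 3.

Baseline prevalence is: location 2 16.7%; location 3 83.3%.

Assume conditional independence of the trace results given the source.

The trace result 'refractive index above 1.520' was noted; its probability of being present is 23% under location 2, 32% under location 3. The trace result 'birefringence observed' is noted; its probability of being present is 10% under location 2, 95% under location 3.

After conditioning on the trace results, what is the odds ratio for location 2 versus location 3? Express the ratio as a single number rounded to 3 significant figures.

Posterior odds equal prior odds times the likelihood ratio; only the two competing hypotheses matter.
  location 2: 0.167 × 0.23 × 0.10 = 0.003841
  location 3: 0.833 × 0.32 × 0.95 = 0.25323
Posterior odds = 0.003841 / 0.25323 ≈ 0.0152.

0.0152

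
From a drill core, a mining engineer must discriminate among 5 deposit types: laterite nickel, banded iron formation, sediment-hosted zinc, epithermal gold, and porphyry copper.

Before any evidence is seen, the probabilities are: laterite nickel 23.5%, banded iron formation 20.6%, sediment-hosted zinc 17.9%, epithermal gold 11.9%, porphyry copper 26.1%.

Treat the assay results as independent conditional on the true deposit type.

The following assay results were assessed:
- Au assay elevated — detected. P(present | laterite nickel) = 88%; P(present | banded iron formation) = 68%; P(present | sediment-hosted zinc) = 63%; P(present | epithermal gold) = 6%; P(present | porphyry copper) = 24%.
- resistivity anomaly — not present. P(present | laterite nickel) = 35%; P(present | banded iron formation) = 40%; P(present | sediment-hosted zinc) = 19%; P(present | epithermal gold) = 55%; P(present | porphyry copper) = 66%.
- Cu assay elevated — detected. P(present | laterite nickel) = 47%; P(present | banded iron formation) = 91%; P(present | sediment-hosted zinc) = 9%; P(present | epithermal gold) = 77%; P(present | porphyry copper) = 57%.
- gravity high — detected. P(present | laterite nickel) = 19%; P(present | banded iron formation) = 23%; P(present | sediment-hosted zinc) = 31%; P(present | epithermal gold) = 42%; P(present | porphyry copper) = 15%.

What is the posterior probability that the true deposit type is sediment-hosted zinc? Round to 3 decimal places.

0.073

Multiply each prior by the joint likelihood of the assay result pattern (using 1 − P(present | H) for each absent assay result):
  laterite nickel: 0.235 × 0.88 × (1 − 0.35) × 0.47 × 0.19 = 0.012004
  banded iron formation: 0.206 × 0.68 × (1 − 0.40) × 0.91 × 0.23 = 0.017591
  sediment-hosted zinc: 0.179 × 0.63 × (1 − 0.19) × 0.09 × 0.31 = 0.0025485
  epithermal gold: 0.119 × 0.06 × (1 − 0.55) × 0.77 × 0.42 = 0.0010391
  porphyry copper: 0.261 × 0.24 × (1 − 0.66) × 0.57 × 0.15 = 0.0018209
Normalizing constant Z = 0.012004 + 0.017591 + 0.0025485 + 0.0010391 + 0.0018209 = 0.035003.
P(sediment-hosted zinc | evidence) = 0.0025485 / 0.035003 ≈ 0.073.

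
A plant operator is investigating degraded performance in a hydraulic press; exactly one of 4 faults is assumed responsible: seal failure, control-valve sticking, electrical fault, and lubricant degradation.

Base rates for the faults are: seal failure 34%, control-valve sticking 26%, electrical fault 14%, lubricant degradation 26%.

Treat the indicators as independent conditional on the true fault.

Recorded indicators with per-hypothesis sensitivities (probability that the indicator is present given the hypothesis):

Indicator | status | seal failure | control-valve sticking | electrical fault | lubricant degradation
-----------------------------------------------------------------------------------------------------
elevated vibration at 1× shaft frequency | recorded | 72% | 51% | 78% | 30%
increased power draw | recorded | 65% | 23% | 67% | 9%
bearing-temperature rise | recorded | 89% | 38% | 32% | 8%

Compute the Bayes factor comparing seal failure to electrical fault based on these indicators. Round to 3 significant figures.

2.49

The Bayes factor is the ratio of the joint likelihoods of the indicator pattern under the two hypotheses.
  seal failure: 0.72 × 0.65 × 0.89 = 0.41652
  electrical fault: 0.78 × 0.67 × 0.32 = 0.16723
Bayes factor = 0.41652 / 0.16723 ≈ 2.49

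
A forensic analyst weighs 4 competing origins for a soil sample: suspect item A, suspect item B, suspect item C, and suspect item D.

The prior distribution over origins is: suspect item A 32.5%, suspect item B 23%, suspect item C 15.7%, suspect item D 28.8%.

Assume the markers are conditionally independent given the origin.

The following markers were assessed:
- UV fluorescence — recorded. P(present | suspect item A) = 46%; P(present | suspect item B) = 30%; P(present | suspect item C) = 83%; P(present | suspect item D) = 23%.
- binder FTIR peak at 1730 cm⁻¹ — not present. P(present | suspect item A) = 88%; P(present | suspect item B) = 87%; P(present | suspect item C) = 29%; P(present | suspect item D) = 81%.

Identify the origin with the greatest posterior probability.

By Bayes' rule with conditional independence, the unnormalized weight for each hypothesis is prior × ∏ likelihoods (using 1 − P(present | H) for each absent marker):
  suspect item A: 0.325 × 0.46 × (1 − 0.88) = 0.01794
  suspect item B: 0.230 × 0.30 × (1 − 0.87) = 0.00897
  suspect item C: 0.157 × 0.83 × (1 − 0.29) = 0.09252
  suspect item D: 0.288 × 0.23 × (1 − 0.81) = 0.012586
The unnormalized weights sum to 0.13202.
P(suspect item A | evidence) ≈ 0.01794 / 0.13202 ≈ 0.136
P(suspect item B | evidence) ≈ 0.00897 / 0.13202 ≈ 0.068
P(suspect item C | evidence) ≈ 0.09252 / 0.13202 ≈ 0.701
P(suspect item D | evidence) ≈ 0.012586 / 0.13202 ≈ 0.095
The largest is 0.701, so suspect item C is most probable.

suspect item C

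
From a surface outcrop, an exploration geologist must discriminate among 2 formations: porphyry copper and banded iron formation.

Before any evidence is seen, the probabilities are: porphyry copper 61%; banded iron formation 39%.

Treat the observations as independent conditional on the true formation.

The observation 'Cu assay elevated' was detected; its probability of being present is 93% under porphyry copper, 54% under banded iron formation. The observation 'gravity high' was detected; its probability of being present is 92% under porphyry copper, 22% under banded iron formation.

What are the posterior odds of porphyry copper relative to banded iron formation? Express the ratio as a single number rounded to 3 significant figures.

11.3

Posterior odds equal prior odds times the likelihood ratio; only the two competing hypotheses matter.
  porphyry copper: 0.61 × 0.93 × 0.92 = 0.52192
  banded iron formation: 0.39 × 0.54 × 0.22 = 0.046332
Posterior odds = 0.52192 / 0.046332 ≈ 11.3.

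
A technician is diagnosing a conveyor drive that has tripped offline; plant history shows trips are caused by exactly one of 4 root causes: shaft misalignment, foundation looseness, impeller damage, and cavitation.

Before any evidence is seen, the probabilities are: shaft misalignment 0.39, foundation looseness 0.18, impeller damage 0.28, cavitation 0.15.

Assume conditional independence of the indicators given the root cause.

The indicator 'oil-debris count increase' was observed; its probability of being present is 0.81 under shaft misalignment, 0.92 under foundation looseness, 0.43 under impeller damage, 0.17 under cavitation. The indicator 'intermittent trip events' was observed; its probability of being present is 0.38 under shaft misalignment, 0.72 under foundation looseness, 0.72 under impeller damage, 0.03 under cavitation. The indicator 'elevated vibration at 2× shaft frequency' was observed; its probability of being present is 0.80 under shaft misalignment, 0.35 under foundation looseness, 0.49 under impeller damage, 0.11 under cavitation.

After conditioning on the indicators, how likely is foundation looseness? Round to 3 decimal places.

0.231

Multiply each prior by the joint likelihood of the indicator pattern:
  shaft misalignment: 0.39 × 0.81 × 0.38 × 0.80 = 0.096034
  foundation looseness: 0.18 × 0.92 × 0.72 × 0.35 = 0.041731
  impeller damage: 0.28 × 0.43 × 0.72 × 0.49 = 0.042477
  cavitation: 0.15 × 0.17 × 0.03 × 0.11 = 8.415e-05
Marginal likelihood of the evidence = 0.18033.
P(foundation looseness | evidence) = 0.041731 / 0.18033 ≈ 0.231.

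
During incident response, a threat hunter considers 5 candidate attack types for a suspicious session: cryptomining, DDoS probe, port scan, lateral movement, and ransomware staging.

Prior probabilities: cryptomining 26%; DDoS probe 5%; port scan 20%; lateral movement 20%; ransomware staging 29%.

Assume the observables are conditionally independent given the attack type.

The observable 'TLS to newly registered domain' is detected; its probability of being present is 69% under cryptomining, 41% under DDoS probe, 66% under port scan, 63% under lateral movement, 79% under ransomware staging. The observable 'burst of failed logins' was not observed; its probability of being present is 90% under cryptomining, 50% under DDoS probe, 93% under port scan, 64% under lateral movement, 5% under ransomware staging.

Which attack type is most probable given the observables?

Multiply each prior by the joint likelihood of the observable pattern (using 1 − P(present | H) for each absent observable):
  cryptomining: 0.26 × 0.69 × (1 − 0.90) = 0.01794
  DDoS probe: 0.05 × 0.41 × (1 − 0.50) = 0.01025
  port scan: 0.20 × 0.66 × (1 − 0.93) = 0.00924
  lateral movement: 0.20 × 0.63 × (1 − 0.64) = 0.04536
  ransomware staging: 0.29 × 0.79 × (1 − 0.05) = 0.21764
Marginal likelihood of the evidence = 0.30043.
P(cryptomining | evidence) ≈ 0.01794 / 0.30043 ≈ 0.060
P(DDoS probe | evidence) ≈ 0.01025 / 0.30043 ≈ 0.034
P(port scan | evidence) ≈ 0.00924 / 0.30043 ≈ 0.031
P(lateral movement | evidence) ≈ 0.04536 / 0.30043 ≈ 0.151
P(ransomware staging | evidence) ≈ 0.21764 / 0.30043 ≈ 0.724
The largest is 0.724, so ransomware staging is most probable.

ransomware staging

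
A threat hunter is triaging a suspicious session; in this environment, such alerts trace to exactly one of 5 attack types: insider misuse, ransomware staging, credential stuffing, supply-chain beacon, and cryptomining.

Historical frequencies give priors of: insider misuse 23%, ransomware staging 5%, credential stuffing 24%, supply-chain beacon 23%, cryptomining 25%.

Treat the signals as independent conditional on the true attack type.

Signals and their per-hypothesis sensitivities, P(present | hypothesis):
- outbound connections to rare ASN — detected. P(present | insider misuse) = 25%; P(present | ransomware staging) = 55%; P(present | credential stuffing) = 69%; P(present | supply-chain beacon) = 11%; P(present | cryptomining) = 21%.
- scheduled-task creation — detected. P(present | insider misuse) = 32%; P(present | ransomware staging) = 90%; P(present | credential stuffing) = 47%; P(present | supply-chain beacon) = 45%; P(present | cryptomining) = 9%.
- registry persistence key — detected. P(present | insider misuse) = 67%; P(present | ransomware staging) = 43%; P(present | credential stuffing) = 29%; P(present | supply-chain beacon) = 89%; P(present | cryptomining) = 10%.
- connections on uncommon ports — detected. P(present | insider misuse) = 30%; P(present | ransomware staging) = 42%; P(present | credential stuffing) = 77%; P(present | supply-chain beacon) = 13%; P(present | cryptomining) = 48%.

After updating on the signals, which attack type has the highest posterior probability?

For each hypothesis, the unnormalized posterior weight is prior × product of the signal likelihoods:
  insider misuse: 0.23 × 0.25 × 0.32 × 0.67 × 0.30 = 0.0036984
  ransomware staging: 0.05 × 0.55 × 0.90 × 0.43 × 0.42 = 0.0044699
  credential stuffing: 0.24 × 0.69 × 0.47 × 0.29 × 0.77 = 0.01738
  supply-chain beacon: 0.23 × 0.11 × 0.45 × 0.89 × 0.13 = 0.0013172
  cryptomining: 0.25 × 0.21 × 0.09 × 0.10 × 0.48 = 0.0002268
Normalizing constant Z = 0.0036984 + 0.0044699 + 0.01738 + 0.0013172 + 0.0002268 = 0.027092.
P(insider misuse | evidence) ≈ 0.0036984 / 0.027092 ≈ 0.137
P(ransomware staging | evidence) ≈ 0.0044699 / 0.027092 ≈ 0.165
P(credential stuffing | evidence) ≈ 0.01738 / 0.027092 ≈ 0.642
P(supply-chain beacon | evidence) ≈ 0.0013172 / 0.027092 ≈ 0.049
P(cryptomining | evidence) ≈ 0.0002268 / 0.027092 ≈ 0.008
The largest is 0.642, so credential stuffing is most probable.

credential stuffing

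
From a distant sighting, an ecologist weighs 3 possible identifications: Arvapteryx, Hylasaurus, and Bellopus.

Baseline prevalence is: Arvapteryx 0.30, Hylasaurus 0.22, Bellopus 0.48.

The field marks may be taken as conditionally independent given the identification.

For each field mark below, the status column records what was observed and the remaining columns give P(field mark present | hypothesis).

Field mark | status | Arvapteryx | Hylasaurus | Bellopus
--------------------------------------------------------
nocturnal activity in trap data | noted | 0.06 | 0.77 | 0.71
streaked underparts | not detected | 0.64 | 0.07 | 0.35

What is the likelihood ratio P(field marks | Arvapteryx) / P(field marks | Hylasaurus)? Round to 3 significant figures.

Take the product of per-field mark likelihoods under each hypothesis (using 1 − P(present | H) for each absent field mark), then divide.
  Arvapteryx: 0.06 × (1 − 0.64) = 0.0216
  Hylasaurus: 0.77 × (1 − 0.07) = 0.7161
Bayes factor = 0.0216 / 0.7161 ≈ 0.0302

0.0302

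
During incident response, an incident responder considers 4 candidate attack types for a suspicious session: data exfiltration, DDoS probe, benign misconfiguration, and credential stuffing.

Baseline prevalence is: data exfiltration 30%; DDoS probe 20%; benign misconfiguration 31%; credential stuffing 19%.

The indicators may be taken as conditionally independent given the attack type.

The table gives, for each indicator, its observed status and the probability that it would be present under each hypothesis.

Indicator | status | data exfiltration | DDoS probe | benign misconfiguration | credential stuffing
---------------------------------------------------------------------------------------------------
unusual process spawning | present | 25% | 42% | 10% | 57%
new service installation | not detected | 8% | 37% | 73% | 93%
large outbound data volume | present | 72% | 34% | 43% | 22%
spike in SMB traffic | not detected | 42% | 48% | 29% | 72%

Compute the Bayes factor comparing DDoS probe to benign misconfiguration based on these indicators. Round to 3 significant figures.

Joint likelihood of the indicator pattern under each hypothesis (using 1 − P(present | H) for each absent indicator):
  DDoS probe: 0.42 × (1 − 0.37) × 0.34 × (1 − 0.48) = 0.046781
  benign misconfiguration: 0.10 × (1 − 0.73) × 0.43 × (1 − 0.29) = 0.0082431
Bayes factor = 0.046781 / 0.0082431 ≈ 5.68

5.68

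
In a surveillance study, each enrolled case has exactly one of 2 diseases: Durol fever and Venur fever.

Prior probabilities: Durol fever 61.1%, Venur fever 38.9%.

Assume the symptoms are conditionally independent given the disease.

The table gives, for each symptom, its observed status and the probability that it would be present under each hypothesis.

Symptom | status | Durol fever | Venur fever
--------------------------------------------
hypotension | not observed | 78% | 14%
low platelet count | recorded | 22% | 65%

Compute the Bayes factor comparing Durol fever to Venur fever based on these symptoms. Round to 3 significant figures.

0.0866

Take the product of per-symptom likelihoods under each hypothesis (using 1 − P(present | H) for each absent symptom), then divide.
  Durol fever: (1 − 0.78) × 0.22 = 0.0484
  Venur fever: (1 − 0.14) × 0.65 = 0.559
Bayes factor = 0.0484 / 0.559 ≈ 0.0866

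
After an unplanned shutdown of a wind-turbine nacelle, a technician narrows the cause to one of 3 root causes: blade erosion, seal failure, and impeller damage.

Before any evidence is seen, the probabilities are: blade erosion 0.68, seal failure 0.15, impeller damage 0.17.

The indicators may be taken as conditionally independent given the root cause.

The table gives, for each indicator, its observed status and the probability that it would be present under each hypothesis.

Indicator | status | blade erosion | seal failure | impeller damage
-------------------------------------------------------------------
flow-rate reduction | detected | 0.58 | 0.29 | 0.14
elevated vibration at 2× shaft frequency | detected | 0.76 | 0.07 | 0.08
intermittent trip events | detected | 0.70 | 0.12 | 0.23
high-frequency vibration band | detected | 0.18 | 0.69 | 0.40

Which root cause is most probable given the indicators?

Multiply each prior by the joint likelihood of the indicator pattern:
  blade erosion: 0.68 × 0.58 × 0.76 × 0.70 × 0.18 = 0.037768
  seal failure: 0.15 × 0.29 × 0.07 × 0.12 × 0.69 = 0.00025213
  impeller damage: 0.17 × 0.14 × 0.08 × 0.23 × 0.40 = 0.00017517
Marginal likelihood of the evidence = 0.038195.
P(blade erosion | evidence) ≈ 0.037768 / 0.038195 ≈ 0.989
P(seal failure | evidence) ≈ 0.00025213 / 0.038195 ≈ 0.007
P(impeller damage | evidence) ≈ 0.00017517 / 0.038195 ≈ 0.005
The largest is 0.989, so blade erosion is most probable.

blade erosion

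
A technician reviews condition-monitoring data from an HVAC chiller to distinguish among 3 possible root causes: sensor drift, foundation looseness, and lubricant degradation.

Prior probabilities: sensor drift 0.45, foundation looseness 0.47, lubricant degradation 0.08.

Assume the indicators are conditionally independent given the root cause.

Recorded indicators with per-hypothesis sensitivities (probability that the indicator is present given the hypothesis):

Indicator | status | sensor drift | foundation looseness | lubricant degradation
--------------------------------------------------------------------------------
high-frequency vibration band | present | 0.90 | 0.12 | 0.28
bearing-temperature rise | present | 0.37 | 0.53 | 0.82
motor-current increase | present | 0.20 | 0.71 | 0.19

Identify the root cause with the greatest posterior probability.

Multiply each prior by the joint likelihood of the indicator pattern:
  sensor drift: 0.45 × 0.90 × 0.37 × 0.20 = 0.02997
  foundation looseness: 0.47 × 0.12 × 0.53 × 0.71 = 0.021223
  lubricant degradation: 0.08 × 0.28 × 0.82 × 0.19 = 0.0034899
Normalizing constant Z = 0.02997 + 0.021223 + 0.0034899 = 0.054683.
P(sensor drift | evidence) ≈ 0.02997 / 0.054683 ≈ 0.548
P(foundation looseness | evidence) ≈ 0.021223 / 0.054683 ≈ 0.388
P(lubricant degradation | evidence) ≈ 0.0034899 / 0.054683 ≈ 0.064
The largest is 0.548, so sensor drift is most probable.

sensor drift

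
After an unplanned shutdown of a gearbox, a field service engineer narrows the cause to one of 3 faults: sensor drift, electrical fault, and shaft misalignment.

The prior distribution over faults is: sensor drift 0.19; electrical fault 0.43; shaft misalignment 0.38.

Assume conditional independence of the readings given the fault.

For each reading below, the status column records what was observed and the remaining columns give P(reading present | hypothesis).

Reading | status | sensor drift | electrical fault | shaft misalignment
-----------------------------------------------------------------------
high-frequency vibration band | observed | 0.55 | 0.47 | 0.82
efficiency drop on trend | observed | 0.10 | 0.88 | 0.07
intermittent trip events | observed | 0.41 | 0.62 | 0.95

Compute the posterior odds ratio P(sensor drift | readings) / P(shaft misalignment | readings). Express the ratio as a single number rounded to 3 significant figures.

Posterior odds equal prior odds times the likelihood ratio; only the two competing hypotheses matter.
  sensor drift: 0.19 × 0.55 × 0.10 × 0.41 = 0.0042845
  shaft misalignment: 0.38 × 0.82 × 0.07 × 0.95 = 0.020721
Posterior odds = 0.0042845 / 0.020721 ≈ 0.207.

0.207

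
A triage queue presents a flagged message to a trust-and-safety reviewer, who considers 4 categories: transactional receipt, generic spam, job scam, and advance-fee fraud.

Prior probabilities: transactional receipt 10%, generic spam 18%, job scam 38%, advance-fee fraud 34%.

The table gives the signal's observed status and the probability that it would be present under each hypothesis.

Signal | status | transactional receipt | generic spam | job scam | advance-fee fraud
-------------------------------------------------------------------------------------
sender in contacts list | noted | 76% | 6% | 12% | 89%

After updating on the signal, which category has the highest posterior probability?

For each hypothesis, the unnormalized posterior weight is prior × likelihood:
  transactional receipt: 0.10 × 0.76 = 0.076
  generic spam: 0.18 × 0.06 = 0.0108
  job scam: 0.38 × 0.12 = 0.0456
  advance-fee fraud: 0.34 × 0.89 = 0.3026
Marginal likelihood of the evidence = 0.435.
P(transactional receipt | evidence) ≈ 0.076 / 0.435 ≈ 0.175
P(generic spam | evidence) ≈ 0.0108 / 0.435 ≈ 0.025
P(job scam | evidence) ≈ 0.0456 / 0.435 ≈ 0.105
P(advance-fee fraud | evidence) ≈ 0.3026 / 0.435 ≈ 0.696
The largest is 0.696, so advance-fee fraud is most probable.

advance-fee fraud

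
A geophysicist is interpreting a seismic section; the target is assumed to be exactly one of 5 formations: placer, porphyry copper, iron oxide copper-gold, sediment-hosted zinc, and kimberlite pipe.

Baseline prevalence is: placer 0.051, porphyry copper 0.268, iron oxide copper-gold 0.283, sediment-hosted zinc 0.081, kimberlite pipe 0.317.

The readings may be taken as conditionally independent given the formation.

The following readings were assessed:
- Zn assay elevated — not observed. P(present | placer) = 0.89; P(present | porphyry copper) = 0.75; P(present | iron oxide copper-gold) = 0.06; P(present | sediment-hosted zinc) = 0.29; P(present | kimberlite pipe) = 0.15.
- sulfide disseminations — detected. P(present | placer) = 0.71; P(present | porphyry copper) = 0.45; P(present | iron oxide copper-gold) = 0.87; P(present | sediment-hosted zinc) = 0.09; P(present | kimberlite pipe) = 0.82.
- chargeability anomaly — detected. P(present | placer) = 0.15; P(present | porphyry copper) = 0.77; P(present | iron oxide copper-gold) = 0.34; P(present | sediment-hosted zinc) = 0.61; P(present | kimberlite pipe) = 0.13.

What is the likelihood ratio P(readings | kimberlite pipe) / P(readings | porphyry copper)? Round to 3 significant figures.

The Bayes factor is the ratio of the joint likelihoods of the reading pattern under the two hypotheses (using 1 − P(present | H) for each absent reading).
  kimberlite pipe: (1 − 0.15) × 0.82 × 0.13 = 0.09061
  porphyry copper: (1 − 0.75) × 0.45 × 0.77 = 0.086625
Bayes factor = 0.09061 / 0.086625 ≈ 1.05

1.05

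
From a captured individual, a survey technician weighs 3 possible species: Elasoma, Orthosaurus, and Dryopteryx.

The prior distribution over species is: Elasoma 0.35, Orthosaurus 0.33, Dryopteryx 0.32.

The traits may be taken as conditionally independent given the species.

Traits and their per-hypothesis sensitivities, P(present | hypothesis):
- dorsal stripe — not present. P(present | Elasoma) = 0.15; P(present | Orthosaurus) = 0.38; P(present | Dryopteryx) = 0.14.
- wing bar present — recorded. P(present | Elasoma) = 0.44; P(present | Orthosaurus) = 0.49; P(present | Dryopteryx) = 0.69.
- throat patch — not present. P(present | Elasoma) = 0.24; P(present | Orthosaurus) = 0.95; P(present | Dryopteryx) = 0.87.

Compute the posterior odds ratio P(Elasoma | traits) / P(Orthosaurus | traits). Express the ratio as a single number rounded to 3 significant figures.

19.8

Posterior odds equal prior odds times the likelihood ratio; only the two competing hypotheses matter (using 1 − P(present | H) for each absent trait).
  Elasoma: 0.35 × (1 − 0.15) × 0.44 × (1 − 0.24) = 0.099484
  Orthosaurus: 0.33 × (1 − 0.38) × 0.49 × (1 − 0.95) = 0.0050127
Posterior odds = 0.099484 / 0.0050127 ≈ 19.8.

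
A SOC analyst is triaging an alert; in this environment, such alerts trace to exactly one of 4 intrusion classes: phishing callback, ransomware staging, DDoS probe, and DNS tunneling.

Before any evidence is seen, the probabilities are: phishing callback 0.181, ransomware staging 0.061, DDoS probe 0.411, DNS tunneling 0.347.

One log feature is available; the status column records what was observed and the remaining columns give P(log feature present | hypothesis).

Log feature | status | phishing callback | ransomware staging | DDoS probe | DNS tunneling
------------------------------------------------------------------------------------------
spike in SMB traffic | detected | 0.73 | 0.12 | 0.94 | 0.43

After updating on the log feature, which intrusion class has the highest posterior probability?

For each hypothesis, the unnormalized posterior weight is prior × likelihood:
  phishing callback: 0.181 × 0.73 = 0.13213
  ransomware staging: 0.061 × 0.12 = 0.00732
  DDoS probe: 0.411 × 0.94 = 0.38634
  DNS tunneling: 0.347 × 0.43 = 0.14921
Normalizing constant Z = 0.13213 + 0.00732 + 0.38634 + 0.14921 = 0.675.
P(phishing callback | evidence) ≈ 0.13213 / 0.675 ≈ 0.196
P(ransomware staging | evidence) ≈ 0.00732 / 0.675 ≈ 0.011
P(DDoS probe | evidence) ≈ 0.38634 / 0.675 ≈ 0.572
P(DNS tunneling | evidence) ≈ 0.14921 / 0.675 ≈ 0.221
The largest is 0.572, so DDoS probe is most probable.

DDoS probe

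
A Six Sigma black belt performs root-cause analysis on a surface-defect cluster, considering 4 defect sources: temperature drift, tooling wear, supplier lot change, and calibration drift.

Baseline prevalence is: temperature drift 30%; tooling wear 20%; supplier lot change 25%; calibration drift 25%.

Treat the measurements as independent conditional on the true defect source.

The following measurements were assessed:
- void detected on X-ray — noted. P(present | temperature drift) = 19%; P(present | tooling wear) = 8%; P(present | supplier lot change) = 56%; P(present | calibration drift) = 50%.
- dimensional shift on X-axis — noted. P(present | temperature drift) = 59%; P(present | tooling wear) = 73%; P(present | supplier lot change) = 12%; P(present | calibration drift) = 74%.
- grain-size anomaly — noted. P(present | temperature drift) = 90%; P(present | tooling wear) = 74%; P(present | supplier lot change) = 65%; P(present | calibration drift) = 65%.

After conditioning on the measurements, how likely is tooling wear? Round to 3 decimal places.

0.079

For each hypothesis, the unnormalized posterior weight is prior × product of the measurement likelihoods:
  temperature drift: 0.30 × 0.19 × 0.59 × 0.90 = 0.030267
  tooling wear: 0.20 × 0.08 × 0.73 × 0.74 = 0.0086432
  supplier lot change: 0.25 × 0.56 × 0.12 × 0.65 = 0.01092
  calibration drift: 0.25 × 0.50 × 0.74 × 0.65 = 0.060125
Marginal likelihood of the evidence = 0.10996.
P(tooling wear | evidence) = 0.0086432 / 0.10996 ≈ 0.079.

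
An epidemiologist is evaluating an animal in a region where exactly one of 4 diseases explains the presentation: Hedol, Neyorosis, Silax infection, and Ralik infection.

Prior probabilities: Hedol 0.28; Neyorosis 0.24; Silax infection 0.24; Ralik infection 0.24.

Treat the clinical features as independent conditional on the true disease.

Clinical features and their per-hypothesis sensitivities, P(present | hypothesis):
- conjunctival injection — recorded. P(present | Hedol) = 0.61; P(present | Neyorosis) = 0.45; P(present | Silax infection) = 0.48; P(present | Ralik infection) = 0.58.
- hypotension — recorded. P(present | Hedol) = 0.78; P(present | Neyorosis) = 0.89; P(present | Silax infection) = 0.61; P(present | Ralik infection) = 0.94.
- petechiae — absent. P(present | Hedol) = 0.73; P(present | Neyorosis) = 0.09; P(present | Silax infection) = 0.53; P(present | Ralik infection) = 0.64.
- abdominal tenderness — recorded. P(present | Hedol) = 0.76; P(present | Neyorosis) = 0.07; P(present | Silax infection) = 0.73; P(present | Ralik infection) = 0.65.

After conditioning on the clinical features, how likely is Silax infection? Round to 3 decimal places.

For each hypothesis, the unnormalized posterior weight is prior × product of the clinical feature likelihoods (using 1 − P(present | H) for each absent clinical feature):
  Hedol: 0.28 × 0.61 × 0.78 × (1 − 0.73) × 0.76 = 0.027338
  Neyorosis: 0.24 × 0.45 × 0.89 × (1 − 0.09) × 0.07 = 0.0061228
  Silax infection: 0.24 × 0.48 × 0.61 × (1 − 0.53) × 0.73 = 0.02411
  Ralik infection: 0.24 × 0.58 × 0.94 × (1 − 0.64) × 0.65 = 0.030618
The unnormalized weights sum to 0.088189.
P(Silax infection | evidence) = 0.02411 / 0.088189 ≈ 0.273.

0.273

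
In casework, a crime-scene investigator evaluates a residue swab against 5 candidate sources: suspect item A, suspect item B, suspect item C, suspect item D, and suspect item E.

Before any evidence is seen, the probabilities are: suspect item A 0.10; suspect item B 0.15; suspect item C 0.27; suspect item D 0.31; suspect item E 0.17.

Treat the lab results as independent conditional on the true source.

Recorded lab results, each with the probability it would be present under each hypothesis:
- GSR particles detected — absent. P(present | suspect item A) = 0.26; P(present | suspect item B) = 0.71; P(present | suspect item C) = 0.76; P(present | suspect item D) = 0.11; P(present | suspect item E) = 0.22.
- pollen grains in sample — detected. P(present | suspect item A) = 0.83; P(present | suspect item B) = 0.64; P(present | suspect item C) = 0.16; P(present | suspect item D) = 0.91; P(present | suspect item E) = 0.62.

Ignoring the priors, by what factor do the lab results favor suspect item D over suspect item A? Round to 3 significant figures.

Take the product of per-lab result likelihoods under each hypothesis (using 1 − P(present | H) for each absent lab result), then divide.
  suspect item D: (1 − 0.11) × 0.91 = 0.8099
  suspect item A: (1 − 0.26) × 0.83 = 0.6142
Bayes factor = 0.8099 / 0.6142 ≈ 1.32

1.32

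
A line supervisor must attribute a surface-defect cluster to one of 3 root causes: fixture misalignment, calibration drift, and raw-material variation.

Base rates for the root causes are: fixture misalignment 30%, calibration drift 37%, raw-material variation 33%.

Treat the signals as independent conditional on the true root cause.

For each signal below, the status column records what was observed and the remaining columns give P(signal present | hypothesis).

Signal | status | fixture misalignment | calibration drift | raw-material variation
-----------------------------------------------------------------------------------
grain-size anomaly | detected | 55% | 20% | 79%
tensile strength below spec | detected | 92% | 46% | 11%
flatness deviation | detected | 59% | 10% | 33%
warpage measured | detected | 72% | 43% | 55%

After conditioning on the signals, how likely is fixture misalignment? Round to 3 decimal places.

Multiply each prior by the joint likelihood of the signal pattern:
  fixture misalignment: 0.30 × 0.55 × 0.92 × 0.59 × 0.72 = 0.064485
  calibration drift: 0.37 × 0.20 × 0.46 × 0.10 × 0.43 = 0.0014637
  raw-material variation: 0.33 × 0.79 × 0.11 × 0.33 × 0.55 = 0.0052049
Marginal likelihood of the evidence = 0.071153.
P(fixture misalignment | evidence) = 0.064485 / 0.071153 ≈ 0.906.

0.906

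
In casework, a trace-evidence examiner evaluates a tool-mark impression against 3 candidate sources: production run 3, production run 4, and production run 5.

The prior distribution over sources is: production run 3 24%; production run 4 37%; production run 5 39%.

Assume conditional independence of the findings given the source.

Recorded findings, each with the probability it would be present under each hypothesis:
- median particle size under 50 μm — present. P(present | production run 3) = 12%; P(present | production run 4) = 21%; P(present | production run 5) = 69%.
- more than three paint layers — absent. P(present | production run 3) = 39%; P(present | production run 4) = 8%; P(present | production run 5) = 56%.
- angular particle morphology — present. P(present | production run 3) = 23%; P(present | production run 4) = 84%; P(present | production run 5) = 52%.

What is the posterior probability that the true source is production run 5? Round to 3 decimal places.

0.490

By Bayes' rule with conditional independence, the unnormalized weight for each hypothesis is prior × ∏ likelihoods (using 1 − P(present | H) for each absent finding):
  production run 3: 0.24 × 0.12 × (1 − 0.39) × 0.23 = 0.0040406
  production run 4: 0.37 × 0.21 × (1 − 0.08) × 0.84 = 0.060047
  production run 5: 0.39 × 0.69 × (1 − 0.56) × 0.52 = 0.06157
Marginal likelihood of the evidence = 0.12566.
P(production run 5 | evidence) = 0.06157 / 0.12566 ≈ 0.490.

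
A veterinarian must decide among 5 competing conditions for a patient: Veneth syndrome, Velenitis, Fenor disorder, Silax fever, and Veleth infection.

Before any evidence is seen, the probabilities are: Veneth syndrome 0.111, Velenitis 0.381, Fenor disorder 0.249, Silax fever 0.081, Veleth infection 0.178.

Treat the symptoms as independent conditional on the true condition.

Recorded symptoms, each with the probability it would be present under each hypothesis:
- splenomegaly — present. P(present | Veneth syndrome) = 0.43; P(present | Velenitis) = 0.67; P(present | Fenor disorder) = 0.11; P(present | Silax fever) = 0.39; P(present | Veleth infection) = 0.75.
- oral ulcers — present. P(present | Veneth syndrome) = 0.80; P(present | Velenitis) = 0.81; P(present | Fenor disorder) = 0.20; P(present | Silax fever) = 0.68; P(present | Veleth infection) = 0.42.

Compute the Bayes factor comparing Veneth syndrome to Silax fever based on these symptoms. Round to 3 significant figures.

Joint likelihood of the symptom pattern under each hypothesis:
  Veneth syndrome: 0.43 × 0.80 = 0.344
  Silax fever: 0.39 × 0.68 = 0.2652
Bayes factor = 0.344 / 0.2652 ≈ 1.30

1.30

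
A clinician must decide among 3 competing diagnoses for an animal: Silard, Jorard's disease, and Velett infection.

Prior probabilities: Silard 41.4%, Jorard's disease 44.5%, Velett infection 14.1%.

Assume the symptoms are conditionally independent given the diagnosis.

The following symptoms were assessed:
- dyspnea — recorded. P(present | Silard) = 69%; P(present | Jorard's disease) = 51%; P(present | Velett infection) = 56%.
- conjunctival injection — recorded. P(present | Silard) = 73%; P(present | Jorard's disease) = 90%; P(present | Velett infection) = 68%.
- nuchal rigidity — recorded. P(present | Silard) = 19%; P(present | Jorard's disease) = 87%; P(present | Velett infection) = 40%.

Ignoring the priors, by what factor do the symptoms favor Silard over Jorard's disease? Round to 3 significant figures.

Joint likelihood of the symptom pattern under each hypothesis:
  Silard: 0.69 × 0.73 × 0.19 = 0.095703
  Jorard's disease: 0.51 × 0.90 × 0.87 = 0.39933
Bayes factor = 0.095703 / 0.39933 ≈ 0.240

0.240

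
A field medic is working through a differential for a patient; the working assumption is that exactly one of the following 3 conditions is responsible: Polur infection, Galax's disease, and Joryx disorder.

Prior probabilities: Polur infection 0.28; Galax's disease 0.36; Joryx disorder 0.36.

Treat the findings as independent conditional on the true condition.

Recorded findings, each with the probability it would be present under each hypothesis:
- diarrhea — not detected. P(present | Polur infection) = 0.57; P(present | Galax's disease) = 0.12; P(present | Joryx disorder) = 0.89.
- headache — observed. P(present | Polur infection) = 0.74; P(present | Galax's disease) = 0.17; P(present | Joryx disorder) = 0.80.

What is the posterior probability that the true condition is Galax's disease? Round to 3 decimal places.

0.308

Multiply each prior by the joint likelihood of the evidence pattern (using 1 − P(present | H) for each absent finding):
  Polur infection: 0.28 × (1 − 0.57) × 0.74 = 0.089096
  Galax's disease: 0.36 × (1 − 0.12) × 0.17 = 0.053856
  Joryx disorder: 0.36 × (1 − 0.89) × 0.80 = 0.03168
The unnormalized weights sum to 0.17463.
P(Galax's disease | evidence) = 0.053856 / 0.17463 ≈ 0.308.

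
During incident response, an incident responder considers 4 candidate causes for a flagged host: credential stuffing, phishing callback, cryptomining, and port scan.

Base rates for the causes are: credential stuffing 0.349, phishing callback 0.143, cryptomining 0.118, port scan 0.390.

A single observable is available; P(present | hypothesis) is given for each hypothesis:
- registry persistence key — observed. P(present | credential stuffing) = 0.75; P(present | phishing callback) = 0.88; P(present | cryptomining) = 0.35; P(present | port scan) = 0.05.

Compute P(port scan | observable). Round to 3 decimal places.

Multiply each prior by the likelihood of the observable:
  credential stuffing: 0.349 × 0.75 = 0.26175
  phishing callback: 0.143 × 0.88 = 0.12584
  cryptomining: 0.118 × 0.35 = 0.0413
  port scan: 0.390 × 0.05 = 0.0195
Marginal likelihood of the evidence = 0.44839.
P(port scan | evidence) = 0.0195 / 0.44839 ≈ 0.043.

0.043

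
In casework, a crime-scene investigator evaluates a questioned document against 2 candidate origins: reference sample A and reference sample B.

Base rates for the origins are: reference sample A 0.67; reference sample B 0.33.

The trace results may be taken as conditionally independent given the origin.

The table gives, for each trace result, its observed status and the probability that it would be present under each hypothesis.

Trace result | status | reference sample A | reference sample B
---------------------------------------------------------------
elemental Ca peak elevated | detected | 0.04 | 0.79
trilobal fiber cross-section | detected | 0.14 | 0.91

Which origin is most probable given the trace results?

reference sample B

For each hypothesis, the unnormalized posterior weight is prior × product of the trace result likelihoods:
  reference sample A: 0.67 × 0.04 × 0.14 = 0.003752
  reference sample B: 0.33 × 0.79 × 0.91 = 0.23724
Marginal likelihood of the evidence = 0.24099.
P(reference sample A | evidence) ≈ 0.003752 / 0.24099 ≈ 0.016
P(reference sample B | evidence) ≈ 0.23724 / 0.24099 ≈ 0.984
The largest is 0.984, so reference sample B is most probable.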